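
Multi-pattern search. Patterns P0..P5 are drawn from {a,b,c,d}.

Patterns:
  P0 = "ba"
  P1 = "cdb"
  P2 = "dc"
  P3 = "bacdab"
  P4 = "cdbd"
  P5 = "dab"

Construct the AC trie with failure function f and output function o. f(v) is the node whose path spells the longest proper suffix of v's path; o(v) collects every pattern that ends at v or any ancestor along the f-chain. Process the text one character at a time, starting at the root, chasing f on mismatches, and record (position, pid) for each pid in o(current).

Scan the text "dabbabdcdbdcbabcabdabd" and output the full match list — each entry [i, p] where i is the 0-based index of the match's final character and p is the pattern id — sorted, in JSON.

Build:
Trie (insert patterns):
  n0 'ε': b→1 c→3 d→6
  n1 'b': a→2
  n2 'ba': c→8  ←P0
  n3 'c': d→4
  n4 'cd': b→5
  n5 'cdb': d→12  ←P1
  n6 'd': a→13 c→7
  n7 'dc': ·  ←P2
  n8 'bac': d→9
  n9 'bacd': a→10
  n10 'bacda': b→11
  n11 'bacdab': ·  ←P3
  n12 'cdbd': ·  ←P4
  n13 'da': b→14
  n14 'dab': ·  ←P5

BFS fail/out derivation:
  n1('b'): parent n0 fail=0; on 'b' 0 → fail=0;  out ∅∪∅=∅
  n3('c'): parent n0 fail=0; on 'c' 0 → fail=0;  out ∅∪∅=∅
  n6('d'): parent n0 fail=0; on 'd' 0 → fail=0;  out ∅∪∅=∅
  n2('ba'): parent n1 fail=0; on 'a' 0 → fail=0;  out {0}∪∅={0}
  n4('cd'): parent n3 fail=0; on 'd' 0 → fail=6;  out ∅∪∅=∅
  n7('dc'): parent n6 fail=0; on 'c' 0 → fail=3;  out {2}∪∅={2}
  n13('da'): parent n6 fail=0; on 'a' 0 → fail=0;  out ∅∪∅=∅
  n5('cdb'): parent n4 fail=6; on 'b' 6→0 → fail=1;  out {1}∪∅={1}
  n8('bac'): parent n2 fail=0; on 'c' 0 → fail=3;  out ∅∪∅=∅
  n14('dab'): parent n13 fail=0; on 'b' 0 → fail=1;  out {5}∪∅={5}
  n9('bacd'): parent n8 fail=3; on 'd' 3 → fail=4;  out ∅∪∅=∅
  n12('cdbd'): parent n5 fail=1; on 'd' 1→0 → fail=6;  out {4}∪∅={4}
  n10('bacda'): parent n9 fail=4; on 'a' 4→6 → fail=13;  out ∅∪∅=∅
  n11('bacdab'): parent n10 fail=13; on 'b' 13 → fail=14;  out {3}∪{5}={3,5}

Run:
i=0 'd': node 0→6
i=1 'a': node 6→13
i=2 'b': node 13→14  → match P5@[0:2]
i=3 'b': node 14→1 (via fail)
i=4 'a': node 1→2  → match P0@[3:4]
i=5 'b': node 2→1 (via fail)
i=6 'd': node 1→6 (via fail)
i=7 'c': node 6→7  → match P2@[6:7]
i=8 'd': node 7→4 (via fail)
i=9 'b': node 4→5  → match P1@[7:9]
i=10 'd': node 5→12  → match P4@[7:10]
i=11 'c': node 12→7 (via fail)  → match P2@[10:11]
i=12 'b': node 7→1 (via fail)
i=13 'a': node 1→2  → match P0@[12:13]
i=14 'b': node 2→1 (via fail)
i=15 'c': node 1→3 (via fail)
i=16 'a': node 3→0 (via fail)
i=17 'b': node 0→1
i=18 'd': node 1→6 (via fail)
i=19 'a': node 6→13
i=20 'b': node 13→14  → match P5@[18:20]
i=21 'd': node 14→6 (via fail)

Matches: [[2,5],[4,0],[7,2],[9,1],[10,4],[11,2],[13,0],[20,5]]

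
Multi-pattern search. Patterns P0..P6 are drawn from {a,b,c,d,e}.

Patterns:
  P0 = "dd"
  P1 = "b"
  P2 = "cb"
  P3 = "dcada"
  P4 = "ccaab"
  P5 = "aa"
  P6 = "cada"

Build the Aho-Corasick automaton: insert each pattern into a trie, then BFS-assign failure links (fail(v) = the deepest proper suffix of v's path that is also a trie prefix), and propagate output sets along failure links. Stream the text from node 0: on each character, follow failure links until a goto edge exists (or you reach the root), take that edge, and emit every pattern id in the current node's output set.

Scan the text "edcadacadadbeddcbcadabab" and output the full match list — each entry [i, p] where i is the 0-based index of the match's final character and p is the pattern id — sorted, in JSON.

Build:
Trie nodes:
  n0 'ε': a→14 b→3 c→4 d→1
  n1 'd': c→6 d→2
  n2 'dd': ·  [P0 ends]
  n3 'b': ·  [P1 ends]
  n4 'c': a→16 b→5 c→10
  n5 'cb': ·  [P2 ends]
  n6 'dc': a→7
  n7 'dca': d→8
  n8 'dcad': a→9
  n9 'dcada': ·  [P3 ends]
  n10 'cc': a→11
  n11 'cca': a→12
  n12 'ccaa': b→13
  n13 'ccaab': ·  [P4 ends]
  n14 'a': a→15
  n15 'aa': ·  [P5 ends]
  n16 'ca': d→17
  n17 'cad': a→18
  n18 'cada': ·  [P6 ends]

BFS fail/out derivation:
  n1('d'): parent n0 fail=0; on 'd' 0 → fail=0;  out ∅∪∅=∅
  n3('b'): parent n0 fail=0; on 'b' 0 → fail=0;  out {1}∪∅={1}
  n4('c'): parent n0 fail=0; on 'c' 0 → fail=0;  out ∅∪∅=∅
  n14('a'): parent n0 fail=0; on 'a' 0 → fail=0;  out ∅∪∅=∅
  n2('dd'): parent n1 fail=0; on 'd' 0 → fail=1;  out {0}∪∅={0}
  n5('cb'): parent n4 fail=0; on 'b' 0 → fail=3;  out {2}∪{1}={1,2}
  n6('dc'): parent n1 fail=0; on 'c' 0 → fail=4;  out ∅∪∅=∅
  n10('cc'): parent n4 fail=0; on 'c' 0 → fail=4;  out ∅∪∅=∅
  n15('aa'): parent n14 fail=0; on 'a' 0 → fail=14;  out {5}∪∅={5}
  n16('ca'): parent n4 fail=0; on 'a' 0 → fail=14;  out ∅∪∅=∅
  n7('dca'): parent n6 fail=4; on 'a' 4 → fail=16;  out ∅∪∅=∅
  n11('cca'): parent n10 fail=4; on 'a' 4 → fail=16;  out ∅∪∅=∅
  n17('cad'): parent n16 fail=14; on 'd' 14→0 → fail=1;  out ∅∪∅=∅
  n8('dcad'): parent n7 fail=16; on 'd' 16 → fail=17;  out ∅∪∅=∅
  n12('ccaa'): parent n11 fail=16; on 'a' 16→14 → fail=15;  out ∅∪{5}={5}
  n18('cada'): parent n17 fail=1; on 'a' 1→0 → fail=14;  out {6}∪∅={6}
  n9('dcada'): parent n8 fail=17; on 'a' 17 → fail=18;  out {3}∪{6}={3,6}
  n13('ccaab'): parent n12 fail=15; on 'b' 15→14→0 → fail=3;  out {4}∪{1}={1,4}

Text stream:
i=0 'e': node 0→0
i=1 'd': node 0→1
i=2 'c': node 1→6
i=3 'a': node 6→7
i=4 'd': node 7→8
i=5 'a': node 8→9  ** P3@[1:5],P6@[2:5]
i=6 'c': node 9→4 ·f
i=7 'a': node 4→16
i=8 'd': node 16→17
i=9 'a': node 17→18  ** P6@[6:9]
i=10 'd': node 18→1 ·f
i=11 'b': node 1→3 ·f  ** P1@[11:11]
i=12 'e': node 3→0 ·f
i=13 'd': node 0→1
i=14 'd': node 1→2  ** P0@[13:14]
i=15 'c': node 2→6 ·f
i=16 'b': node 6→5 ·f  ** P1@[16:16],P2@[15:16]
i=17 'c': node 5→4 ·f
i=18 'a': node 4→16
i=19 'd': node 16→17
i=20 'a': node 17→18  ** P6@[17:20]
i=21 'b': node 18→3 ·f  ** P1@[21:21]
i=22 'a': node 3→14 ·f
i=23 'b': node 14→3 ·f  ** P1@[23:23]

All matches (sorted): [[5,3],[5,6],[9,6],[11,1],[14,0],[16,1],[16,2],[20,6],[21,1],[23,1]]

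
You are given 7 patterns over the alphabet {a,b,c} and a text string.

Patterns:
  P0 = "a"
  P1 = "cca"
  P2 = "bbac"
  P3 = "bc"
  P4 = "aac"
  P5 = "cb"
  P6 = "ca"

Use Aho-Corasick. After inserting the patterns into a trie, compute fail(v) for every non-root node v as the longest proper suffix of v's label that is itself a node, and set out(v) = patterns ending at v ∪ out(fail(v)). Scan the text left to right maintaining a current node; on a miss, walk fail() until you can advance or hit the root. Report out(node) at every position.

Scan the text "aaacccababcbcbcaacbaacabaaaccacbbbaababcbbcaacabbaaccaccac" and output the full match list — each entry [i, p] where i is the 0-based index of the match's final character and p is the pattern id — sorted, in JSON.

Build automaton:
Trie nodes:
  n0 'ε': a→1 b→5 c→2
  n1 'a': a→10  ←P0
  n2 'c': a→13 b→12 c→3
  n3 'cc': a→4
  n4 'cca': ·  ←P1
  n5 'b': b→6 c→9
  n6 'bb': a→7
  n7 'bba': c→8
  n8 'bbac': ·  ←P2
  n9 'bc': ·  ←P3
  n10 'aa': c→11
  n11 'aac': ·  ←P4
  n12 'cb': ·  ←P5
  n13 'ca': ·  ←P6

Failure links (BFS by depth):
  fail(1) 'a': from fail(0)=0 chase 'a': 0 ⇒ 0;  out={0}∪out(0)={0}
  fail(2) 'c': from fail(0)=0 chase 'c': 0 ⇒ 0;  out=∅∪out(0)=∅
  fail(5) 'b': from fail(0)=0 chase 'b': 0 ⇒ 0;  out=∅∪out(0)=∅
  fail(3) 'cc': from fail(2)=0 chase 'c': 0 ⇒ 2;  out=∅∪out(2)=∅
  fail(6) 'bb': from fail(5)=0 chase 'b': 0 ⇒ 5;  out=∅∪out(5)=∅
  fail(9) 'bc': from fail(5)=0 chase 'c': 0 ⇒ 2;  out={3}∪out(2)={3}
  fail(10) 'aa': from fail(1)=0 chase 'a': 0 ⇒ 1;  out=∅∪out(1)={0}
  fail(12) 'cb': from fail(2)=0 chase 'b': 0 ⇒ 5;  out={5}∪out(5)={5}
  fail(13) 'ca': from fail(2)=0 chase 'a': 0 ⇒ 1;  out={6}∪out(1)={0,6}
  fail(4) 'cca': from fail(3)=2 chase 'a': 2 ⇒ 13;  out={1}∪out(13)={0,1,6}
  fail(7) 'bba': from fail(6)=5 chase 'a': 5→0 ⇒ 1;  out=∅∪out(1)={0}
  fail(11) 'aac': from fail(10)=1 chase 'c': 1→0 ⇒ 2;  out={4}∪out(2)={4}
  fail(8) 'bbac': from fail(7)=1 chase 'c': 1→0 ⇒ 2;  out={2}∪out(2)={2}

Scan:
i=0 'a': node 0→1  ** P0@[0:0]
i=1 'a': node 1→10  ** P0@[1:1]
i=2 'a': node 10→10 (fail-walked)  ** P0@[2:2]
i=3 'c': node 10→11  ** P4@[1:3]
i=4 'c': node 11→3 (fail-walked)
i=5 'c': node 3→3 (fail-walked)
i=6 'a': node 3→4  ** P0@[6:6],P1@[4:6],P6@[5:6]
i=7 'b': node 4→5 (fail-walked)
i=8 'a': node 5→1 (fail-walked)  ** P0@[8:8]
i=9 'b': node 1→5 (fail-walked)
i=10 'c': node 5→9  ** P3@[9:10]
i=11 'b': node 9→12 (fail-walked)  ** P5@[10:11]
i=12 'c': node 12→9 (fail-walked)  ** P3@[11:12]
i=13 'b': node 9→12 (fail-walked)  ** P5@[12:13]
i=14 'c': node 12→9 (fail-walked)  ** P3@[13:14]
i=15 'a': node 9→13 (fail-walked)  ** P0@[15:15],P6@[14:15]
i=16 'a': node 13→10 (fail-walked)  ** P0@[16:16]
i=17 'c': node 10→11  ** P4@[15:17]
i=18 'b': node 11→12 (fail-walked)  ** P5@[17:18]
i=19 'a': node 12→1 (fail-walked)  ** P0@[19:19]
i=20 'a': node 1→10  ** P0@[20:20]
i=21 'c': node 10→11  ** P4@[19:21]
i=22 'a': node 11→13 (fail-walked)  ** P0@[22:22],P6@[21:22]
i=23 'b': node 13→5 (fail-walked)
i=24 'a': node 5→1 (fail-walked)  ** P0@[24:24]
i=25 'a': node 1→10  ** P0@[25:25]
i=26 'a': node 10→10 (fail-walked)  ** P0@[26:26]
i=27 'c': node 10→11  ** P4@[25:27]
i=28 'c': node 11→3 (fail-walked)
i=29 'a': node 3→4  ** P0@[29:29],P1@[27:29],P6@[28:29]
i=30 'c': node 4→2 (fail-walked)
i=31 'b': node 2→12  ** P5@[30:31]
i=32 'b': node 12→6 (fail-walked)
i=33 'b': node 6→6 (fail-walked)
i=34 'a': node 6→7  ** P0@[34:34]
i=35 'a': node 7→10 (fail-walked)  ** P0@[35:35]
i=36 'b': node 10→5 (fail-walked)
i=37 'a': node 5→1 (fail-walked)  ** P0@[37:37]
i=38 'b': node 1→5 (fail-walked)
i=39 'c': node 5→9  ** P3@[38:39]
i=40 'b': node 9→12 (fail-walked)  ** P5@[39:40]
i=41 'b': node 12→6 (fail-walked)
i=42 'c': node 6→9 (fail-walked)  ** P3@[41:42]
i=43 'a': node 9→13 (fail-walked)  ** P0@[43:43],P6@[42:43]
i=44 'a': node 13→10 (fail-walked)  ** P0@[44:44]
i=45 'c': node 10→11  ** P4@[43:45]
i=46 'a': node 11→13 (fail-walked)  ** P0@[46:46],P6@[45:46]
i=47 'b': node 13→5 (fail-walked)
i=48 'b': node 5→6
i=49 'a': node 6→7  ** P0@[49:49]
i=50 'a': node 7→10 (fail-walked)  ** P0@[50:50]
i=51 'c': node 10→11  ** P4@[49:51]
i=52 'c': node 11→3 (fail-walked)
i=53 'a': node 3→4  ** P0@[53:53],P1@[51:53],P6@[52:53]
i=54 'c': node 4→2 (fail-walked)
i=55 'c': node 2→3
i=56 'a': node 3→4  ** P0@[56:56],P1@[54:56],P6@[55:56]
i=57 'c': node 4→2 (fail-walked)

Matches: [[0,0],[1,0],[2,0],[3,4],[6,0],[6,1],[6,6],[8,0],[10,3],[11,5],[12,3],[13,5],[14,3],[15,0],[15,6],[16,0],[17,4],[18,5],[19,0],[20,0],[21,4],[22,0],[22,6],[24,0],[25,0],[26,0],[27,4],[29,0],[29,1],[29,6],[31,5],[34,0],[35,0],[37,0],[39,3],[40,5],[42,3],[43,0],[43,6],[44,0],[45,4],[46,0],[46,6],[49,0],[50,0],[51,4],[53,0],[53,1],[53,6],[56,0],[56,1],[56,6]]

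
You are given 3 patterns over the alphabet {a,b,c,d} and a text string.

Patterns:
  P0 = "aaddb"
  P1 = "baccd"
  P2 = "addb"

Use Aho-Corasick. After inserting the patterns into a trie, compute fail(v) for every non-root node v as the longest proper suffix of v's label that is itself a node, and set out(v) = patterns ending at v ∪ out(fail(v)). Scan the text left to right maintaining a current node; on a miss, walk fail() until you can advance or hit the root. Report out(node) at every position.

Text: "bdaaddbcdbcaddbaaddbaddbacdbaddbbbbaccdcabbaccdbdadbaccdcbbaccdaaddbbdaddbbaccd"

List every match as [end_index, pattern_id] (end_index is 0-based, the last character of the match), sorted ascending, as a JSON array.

Build:
Trie nodes:
  n0 'ε': a→1 b→6
  n1 'a': a→2 d→11
  n2 'aa': d→3
  n3 'aad': d→4
  n4 'aadd': b→5
  n5 'aaddb': ·  [P0 ends]
  n6 'b': a→7
  n7 'ba': c→8
  n8 'bac': c→9
  n9 'bacc': d→10
  n10 'baccd': ·  [P1 ends]
  n11 'ad': d→12
  n12 'add': b→13
  n13 'addb': ·  [P2 ends]

BFS fail/out derivation:
  fail(1) 'a': from fail(0)=0 chase 'a': 0 ⇒ 0;  out=∅∪out(0)=∅
  fail(6) 'b': from fail(0)=0 chase 'b': 0 ⇒ 0;  out=∅∪out(0)=∅
  fail(2) 'aa': from fail(1)=0 chase 'a': 0 ⇒ 1;  out=∅∪out(1)=∅
  fail(7) 'ba': from fail(6)=0 chase 'a': 0 ⇒ 1;  out=∅∪out(1)=∅
  fail(11) 'ad': from fail(1)=0 chase 'd': 0 ⇒ 0;  out=∅∪out(0)=∅
  fail(3) 'aad': from fail(2)=1 chase 'd': 1 ⇒ 11;  out=∅∪out(11)=∅
  fail(8) 'bac': from fail(7)=1 chase 'c': 1→0 ⇒ 0;  out=∅∪out(0)=∅
  fail(12) 'add': from fail(11)=0 chase 'd': 0 ⇒ 0;  out=∅∪out(0)=∅
  fail(4) 'aadd': from fail(3)=11 chase 'd': 11 ⇒ 12;  out=∅∪out(12)=∅
  fail(9) 'bacc': from fail(8)=0 chase 'c': 0 ⇒ 0;  out=∅∪out(0)=∅
  fail(13) 'addb': from fail(12)=0 chase 'b': 0 ⇒ 6;  out={2}∪out(6)={2}
  fail(5) 'aaddb': from fail(4)=12 chase 'b': 12 ⇒ 13;  out={0}∪out(13)={0,2}
  fail(10) 'baccd': from fail(9)=0 chase 'd': 0 ⇒ 0;  out={1}∪out(0)={1}

Scan:
i=0 'b': node 0→6
i=1 'd': node 6→0 (via fail)
i=2 'a': node 0→1
i=3 'a': node 1→2
i=4 'd': node 2→3
i=5 'd': node 3→4
i=6 'b': node 4→5  ** P0@[2:6],P2@[3:6]
i=7 'c': node 5→0 (via fail)
i=8 'd': node 0→0
i=9 'b': node 0→6
i=10 'c': node 6→0 (via fail)
i=11 'a': node 0→1
i=12 'd': node 1→11
i=13 'd': node 11→12
i=14 'b': node 12→13  ** P2@[11:14]
i=15 'a': node 13→7 (via fail)
i=16 'a': node 7→2 (via fail)
i=17 'd': node 2→3
i=18 'd': node 3→4
i=19 'b': node 4→5  ** P0@[15:19],P2@[16:19]
i=20 'a': node 5→7 (via fail)
i=21 'd': node 7→11 (via fail)
i=22 'd': node 11→12
i=23 'b': node 12→13  ** P2@[20:23]
i=24 'a': node 13→7 (via fail)
i=25 'c': node 7→8
i=26 'd': node 8→0 (via fail)
i=27 'b': node 0→6
i=28 'a': node 6→7
i=29 'd': node 7→11 (via fail)
i=30 'd': node 11→12
i=31 'b': node 12→13  ** P2@[28:31]
i=32 'b': node 13→6 (via fail)
i=33 'b': node 6→6 (via fail)
i=34 'b': node 6→6 (via fail)
i=35 'a': node 6→7
i=36 'c': node 7→8
i=37 'c': node 8→9
i=38 'd': node 9→10  ** P1@[34:38]
i=39 'c': node 10→0 (via fail)
i=40 'a': node 0→1
i=41 'b': node 1→6 (via fail)
i=42 'b': node 6→6 (via fail)
i=43 'a': node 6→7
i=44 'c': node 7→8
i=45 'c': node 8→9
i=46 'd': node 9→10  ** P1@[42:46]
i=47 'b': node 10→6 (via fail)
i=48 'd': node 6→0 (via fail)
i=49 'a': node 0→1
i=50 'd': node 1→11
i=51 'b': node 11→6 (via fail)
i=52 'a': node 6→7
i=53 'c': node 7→8
i=54 'c': node 8→9
i=55 'd': node 9→10  ** P1@[51:55]
i=56 'c': node 10→0 (via fail)
i=57 'b': node 0→6
i=58 'b': node 6→6 (via fail)
i=59 'a': node 6→7
i=60 'c': node 7→8
i=61 'c': node 8→9
i=62 'd': node 9→10  ** P1@[58:62]
i=63 'a': node 10→1 (via fail)
i=64 'a': node 1→2
i=65 'd': node 2→3
i=66 'd': node 3→4
i=67 'b': node 4→5  ** P0@[63:67],P2@[64:67]
i=68 'b': node 5→6 (via fail)
i=69 'd': node 6→0 (via fail)
i=70 'a': node 0→1
i=71 'd': node 1→11
i=72 'd': node 11→12
i=73 'b': node 12→13  ** P2@[70:73]
i=74 'b': node 13→6 (via fail)
i=75 'a': node 6→7
i=76 'c': node 7→8
i=77 'c': node 8→9
i=78 'd': node 9→10  ** P1@[74:78]

Result: [[6,0],[6,2],[14,2],[19,0],[19,2],[23,2],[31,2],[38,1],[46,1],[55,1],[62,1],[67,0],[67,2],[73,2],[78,1]]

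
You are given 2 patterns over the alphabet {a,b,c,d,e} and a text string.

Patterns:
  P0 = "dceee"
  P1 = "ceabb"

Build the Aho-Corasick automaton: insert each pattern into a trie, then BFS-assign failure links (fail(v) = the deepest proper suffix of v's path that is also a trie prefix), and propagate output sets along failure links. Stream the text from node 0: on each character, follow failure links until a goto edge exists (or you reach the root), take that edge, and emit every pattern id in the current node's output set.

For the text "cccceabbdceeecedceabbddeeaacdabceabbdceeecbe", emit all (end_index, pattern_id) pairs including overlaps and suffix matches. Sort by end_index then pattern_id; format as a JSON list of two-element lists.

Build automaton:
Trie (insert patterns):
  0='ε' goto c→6 d→1
  1='d' goto c→2
  2='dc' goto e→3
  3='dce' goto e→4
  4='dcee' goto e→5
  5='dceee' goto ·  ←P0
  6='c' goto e→7
  7='ce' goto a→8
  8='cea' goto b→9
  9='ceab' goto b→10
  10='ceabb' goto ·  ←P1

Failure links (BFS by depth):
  fail(1) 'd': from fail(0)=0 chase 'd': 0 ⇒ 0;  out=∅∪out(0)=∅
  fail(6) 'c': from fail(0)=0 chase 'c': 0 ⇒ 0;  out=∅∪out(0)=∅
  fail(2) 'dc': from fail(1)=0 chase 'c': 0 ⇒ 6;  out=∅∪out(6)=∅
  fail(7) 'ce': from fail(6)=0 chase 'e': 0 ⇒ 0;  out=∅∪out(0)=∅
  fail(3) 'dce': from fail(2)=6 chase 'e': 6 ⇒ 7;  out=∅∪out(7)=∅
  fail(8) 'cea': from fail(7)=0 chase 'a': 0 ⇒ 0;  out=∅∪out(0)=∅
  fail(4) 'dcee': from fail(3)=7 chase 'e': 7→0 ⇒ 0;  out=∅∪out(0)=∅
  fail(9) 'ceab': from fail(8)=0 chase 'b': 0 ⇒ 0;  out=∅∪out(0)=∅
  fail(5) 'dceee': from fail(4)=0 chase 'e': 0 ⇒ 0;  out={0}∪out(0)={0}
  fail(10) 'ceabb': from fail(9)=0 chase 'b': 0 ⇒ 0;  out={1}∪out(0)={1}

Run:
i=0 'c': node 0→6
i=1 'c': node 6→6 (fail-walked)
i=2 'c': node 6→6 (fail-walked)
i=3 'c': node 6→6 (fail-walked)
i=4 'e': node 6→7
i=5 'a': node 7→8
i=6 'b': node 8→9
i=7 'b': node 9→10  emit P1@[3:7]
i=8 'd': node 10→1 (fail-walked)
i=9 'c': node 1→2
i=10 'e': node 2→3
i=11 'e': node 3→4
i=12 'e': node 4→5  emit P0@[8:12]
i=13 'c': node 5→6 (fail-walked)
i=14 'e': node 6→7
i=15 'd': node 7→1 (fail-walked)
i=16 'c': node 1→2
i=17 'e': node 2→3
i=18 'a': node 3→8 (fail-walked)
i=19 'b': node 8→9
i=20 'b': node 9→10  emit P1@[16:20]
i=21 'd': node 10→1 (fail-walked)
i=22 'd': node 1→1 (fail-walked)
i=23 'e': node 1→0 (fail-walked)
i=24 'e': node 0→0
i=25 'a': node 0→0
i=26 'a': node 0→0
i=27 'c': node 0→6
i=28 'd': node 6→1 (fail-walked)
i=29 'a': node 1→0 (fail-walked)
i=30 'b': node 0→0
i=31 'c': node 0→6
i=32 'e': node 6→7
i=33 'a': node 7→8
i=34 'b': node 8→9
i=35 'b': node 9→10  emit P1@[31:35]
i=36 'd': node 10→1 (fail-walked)
i=37 'c': node 1→2
i=38 'e': node 2→3
i=39 'e': node 3→4
i=40 'e': node 4→5  emit P0@[36:40]
i=41 'c': node 5→6 (fail-walked)
i=42 'b': node 6→0 (fail-walked)
i=43 'e': node 0→0

All matches (sorted): [[7,1],[12,0],[20,1],[35,1],[40,0]]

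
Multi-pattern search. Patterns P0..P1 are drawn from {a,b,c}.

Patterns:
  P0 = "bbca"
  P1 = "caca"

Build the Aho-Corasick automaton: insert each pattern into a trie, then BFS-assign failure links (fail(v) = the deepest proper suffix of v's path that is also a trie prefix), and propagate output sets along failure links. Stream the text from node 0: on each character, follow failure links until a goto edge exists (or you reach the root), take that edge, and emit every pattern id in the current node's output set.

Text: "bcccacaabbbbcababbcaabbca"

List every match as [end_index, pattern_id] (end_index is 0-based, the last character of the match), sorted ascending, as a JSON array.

Build:
Trie (insert patterns):
  n0 'ε': b→1 c→5
  n1 'b': b→2
  n2 'bb': c→3
  n3 'bbc': a→4
  n4 'bbca': ·  [P0 ends]
  n5 'c': a→6
  n6 'ca': c→7
  n7 'cac': a→8
  n8 'caca': ·  [P1 ends]

Failure links (BFS by depth):
  n1('b'): parent n0 fail=0; on 'b' 0 → fail=0;  out ∅∪∅=∅
  n5('c'): parent n0 fail=0; on 'c' 0 → fail=0;  out ∅∪∅=∅
  n2('bb'): parent n1 fail=0; on 'b' 0 → fail=1;  out ∅∪∅=∅
  n6('ca'): parent n5 fail=0; on 'a' 0 → fail=0;  out ∅∪∅=∅
  n3('bbc'): parent n2 fail=1; on 'c' 1→0 → fail=5;  out ∅∪∅=∅
  n7('cac'): parent n6 fail=0; on 'c' 0 → fail=5;  out ∅∪∅=∅
  n4('bbca'): parent n3 fail=5; on 'a' 5 → fail=6;  out {0}∪∅={0}
  n8('caca'): parent n7 fail=5; on 'a' 5 → fail=6;  out {1}∪∅={1}

Text stream:
i=0 'b': node 0→1
i=1 'c': node 1→5 (via fail)
i=2 'c': node 5→5 (via fail)
i=3 'c': node 5→5 (via fail)
i=4 'a': node 5→6
i=5 'c': node 6→7
i=6 'a': node 7→8  → match P1@[3:6]
i=7 'a': node 8→0 (via fail)
i=8 'b': node 0→1
i=9 'b': node 1→2
i=10 'b': node 2→2 (via fail)
i=11 'b': node 2→2 (via fail)
i=12 'c': node 2→3
i=13 'a': node 3→4  → match P0@[10:13]
i=14 'b': node 4→1 (via fail)
i=15 'a': node 1→0 (via fail)
i=16 'b': node 0→1
i=17 'b': node 1→2
i=18 'c': node 2→3
i=19 'a': node 3→4  → match P0@[16:19]
i=20 'a': node 4→0 (via fail)
i=21 'b': node 0→1
i=22 'b': node 1→2
i=23 'c': node 2→3
i=24 'a': node 3→4  → match P0@[21:24]

Result: [[6,1],[13,0],[19,0],[24,0]]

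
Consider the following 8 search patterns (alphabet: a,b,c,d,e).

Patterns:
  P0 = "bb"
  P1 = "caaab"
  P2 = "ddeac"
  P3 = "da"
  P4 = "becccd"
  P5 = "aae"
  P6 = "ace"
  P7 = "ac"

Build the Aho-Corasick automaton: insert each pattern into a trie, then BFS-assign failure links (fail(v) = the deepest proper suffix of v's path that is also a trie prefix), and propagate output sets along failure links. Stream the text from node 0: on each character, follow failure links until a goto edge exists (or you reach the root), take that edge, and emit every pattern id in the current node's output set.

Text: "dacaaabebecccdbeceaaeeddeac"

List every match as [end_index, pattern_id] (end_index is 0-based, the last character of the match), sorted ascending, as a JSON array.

Construct AC machine:
Trie (insert patterns):
  0='ε' goto a→19 b→1 c→3 d→8
  1='b' goto b→2 e→14
  2='bb' goto ·  ←P0
  3='c' goto a→4
  4='ca' goto a→5
  5='caa' goto a→6
  6='caaa' goto b→7
  7='caaab' goto ·  ←P1
  8='d' goto a→13 d→9
  9='dd' goto e→10
  10='dde' goto a→11
  11='ddea' goto c→12
  12='ddeac' goto ·  ←P2
  13='da' goto ·  ←P3
  14='be' goto c→15
  15='bec' goto c→16
  16='becc' goto c→17
  17='beccc' goto d→18
  18='becccd' goto ·  ←P4
  19='a' goto a→20 c→22
  20='aa' goto e→21
  21='aae' goto ·  ←P5
  22='ac' goto e→23  ←P7
  23='ace' goto ·  ←P6

Failure links (BFS by depth):
  fail(1) 'b': from fail(0)=0 chase 'b': 0 ⇒ 0;  out=∅∪out(0)=∅
  fail(3) 'c': from fail(0)=0 chase 'c': 0 ⇒ 0;  out=∅∪out(0)=∅
  fail(8) 'd': from fail(0)=0 chase 'd': 0 ⇒ 0;  out=∅∪out(0)=∅
  fail(19) 'a': from fail(0)=0 chase 'a': 0 ⇒ 0;  out=∅∪out(0)=∅
  fail(2) 'bb': from fail(1)=0 chase 'b': 0 ⇒ 1;  out={0}∪out(1)={0}
  fail(4) 'ca': from fail(3)=0 chase 'a': 0 ⇒ 19;  out=∅∪out(19)=∅
  fail(9) 'dd': from fail(8)=0 chase 'd': 0 ⇒ 8;  out=∅∪out(8)=∅
  fail(13) 'da': from fail(8)=0 chase 'a': 0 ⇒ 19;  out={3}∪out(19)={3}
  fail(14) 'be': from fail(1)=0 chase 'e': 0 ⇒ 0;  out=∅∪out(0)=∅
  fail(20) 'aa': from fail(19)=0 chase 'a': 0 ⇒ 19;  out=∅∪out(19)=∅
  fail(22) 'ac': from fail(19)=0 chase 'c': 0 ⇒ 3;  out={7}∪out(3)={7}
  fail(5) 'caa': from fail(4)=19 chase 'a': 19 ⇒ 20;  out=∅∪out(20)=∅
  fail(10) 'dde': from fail(9)=8 chase 'e': 8→0 ⇒ 0;  out=∅∪out(0)=∅
  fail(15) 'bec': from fail(14)=0 chase 'c': 0 ⇒ 3;  out=∅∪out(3)=∅
  fail(21) 'aae': from fail(20)=19 chase 'e': 19→0 ⇒ 0;  out={5}∪out(0)={5}
  fail(23) 'ace': from fail(22)=3 chase 'e': 3→0 ⇒ 0;  out={6}∪out(0)={6}
  fail(6) 'caaa': from fail(5)=20 chase 'a': 20→19 ⇒ 20;  out=∅∪out(20)=∅
  fail(11) 'ddea': from fail(10)=0 chase 'a': 0 ⇒ 19;  out=∅∪out(19)=∅
  fail(16) 'becc': from fail(15)=3 chase 'c': 3→0 ⇒ 3;  out=∅∪out(3)=∅
  fail(7) 'caaab': from fail(6)=20 chase 'b': 20→19→0 ⇒ 1;  out={1}∪out(1)={1}
  fail(12) 'ddeac': from fail(11)=19 chase 'c': 19 ⇒ 22;  out={2}∪out(22)={2,7}
  fail(17) 'beccc': from fail(16)=3 chase 'c': 3→0 ⇒ 3;  out=∅∪out(3)=∅
  fail(18) 'becccd': from fail(17)=3 chase 'd': 3→0 ⇒ 8;  out={4}∪out(8)={4}

Scan:
i=0 'd': node 0→8
i=1 'a': node 8→13  ** P3@[0:1]
i=2 'c': node 13→22 ·f  ** P7@[1:2]
i=3 'a': node 22→4 ·f
i=4 'a': node 4→5
i=5 'a': node 5→6
i=6 'b': node 6→7  ** P1@[2:6]
i=7 'e': node 7→14 ·f
i=8 'b': node 14→1 ·f
i=9 'e': node 1→14
i=10 'c': node 14→15
i=11 'c': node 15→16
i=12 'c': node 16→17
i=13 'd': node 17→18  ** P4@[8:13]
i=14 'b': node 18→1 ·f
i=15 'e': node 1→14
i=16 'c': node 14→15
i=17 'e': node 15→0 ·f
i=18 'a': node 0→19
i=19 'a': node 19→20
i=20 'e': node 20→21  ** P5@[18:20]
i=21 'e': node 21→0 ·f
i=22 'd': node 0→8
i=23 'd': node 8→9
i=24 'e': node 9→10
i=25 'a': node 10→11
i=26 'c': node 11→12  ** P2@[22:26],P7@[25:26]

Result: [[1,3],[2,7],[6,1],[13,4],[20,5],[26,2],[26,7]]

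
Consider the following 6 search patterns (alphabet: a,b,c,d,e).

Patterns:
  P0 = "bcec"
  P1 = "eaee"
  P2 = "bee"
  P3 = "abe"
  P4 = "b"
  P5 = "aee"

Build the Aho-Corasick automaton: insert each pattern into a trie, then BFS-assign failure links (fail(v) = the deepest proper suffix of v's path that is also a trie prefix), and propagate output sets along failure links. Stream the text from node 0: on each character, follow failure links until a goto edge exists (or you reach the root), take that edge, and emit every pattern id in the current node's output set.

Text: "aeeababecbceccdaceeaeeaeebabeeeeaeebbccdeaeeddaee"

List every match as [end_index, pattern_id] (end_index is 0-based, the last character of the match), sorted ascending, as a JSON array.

Build automaton:
Trie (insert patterns):
  0='ε' goto a→11 b→1 e→5
  1='b' goto c→2 e→9  [P4 ends]
  2='bc' goto e→3
  3='bce' goto c→4
  4='bcec' goto ·  [P0 ends]
  5='e' goto a→6
  6='ea' goto e→7
  7='eae' goto e→8
  8='eaee' goto ·  [P1 ends]
  9='be' goto e→10
  10='bee' goto ·  [P2 ends]
  11='a' goto b→12 e→14
  12='ab' goto e→13
  13='abe' goto ·  [P3 ends]
  14='ae' goto e→15
  15='aee' goto ·  [P5 ends]

BFS fail/out derivation:
  n1('b'): parent n0 fail=0; on 'b' 0 → fail=0;  out {4}∪∅={4}
  n5('e'): parent n0 fail=0; on 'e' 0 → fail=0;  out ∅∪∅=∅
  n11('a'): parent n0 fail=0; on 'a' 0 → fail=0;  out ∅∪∅=∅
  n2('bc'): parent n1 fail=0; on 'c' 0 → fail=0;  out ∅∪∅=∅
  n6('ea'): parent n5 fail=0; on 'a' 0 → fail=11;  out ∅∪∅=∅
  n9('be'): parent n1 fail=0; on 'e' 0 → fail=5;  out ∅∪∅=∅
  n12('ab'): parent n11 fail=0; on 'b' 0 → fail=1;  out ∅∪{4}={4}
  n14('ae'): parent n11 fail=0; on 'e' 0 → fail=5;  out ∅∪∅=∅
  n3('bce'): parent n2 fail=0; on 'e' 0 → fail=5;  out ∅∪∅=∅
  n7('eae'): parent n6 fail=11; on 'e' 11 → fail=14;  out ∅∪∅=∅
  n10('bee'): parent n9 fail=5; on 'e' 5→0 → fail=5;  out {2}∪∅={2}
  n13('abe'): parent n12 fail=1; on 'e' 1 → fail=9;  out {3}∪∅={3}
  n15('aee'): parent n14 fail=5; on 'e' 5→0 → fail=5;  out {5}∪∅={5}
  n4('bcec'): parent n3 fail=5; on 'c' 5→0 → fail=0;  out {0}∪∅={0}
  n8('eaee'): parent n7 fail=14; on 'e' 14 → fail=15;  out {1}∪{5}={1,5}

Scan:
[0] read 'a'  n0⇒n11
[1] read 'e'  n11⇒n14
[2] read 'e'  n14⇒n15  → match P5@[0:2]
[3] read 'a'  n15⇒n6 (fail-walked)
[4] read 'b'  n6⇒n12 (fail-walked)  → match P4@[4:4]
[5] read 'a'  n12⇒n11 (fail-walked)
[6] read 'b'  n11⇒n12  → match P4@[6:6]
[7] read 'e'  n12⇒n13  → match P3@[5:7]
[8] read 'c'  n13⇒n0 (fail-walked)
[9] read 'b'  n0⇒n1  → match P4@[9:9]
[10] read 'c'  n1⇒n2
[11] read 'e'  n2⇒n3
[12] read 'c'  n3⇒n4  → match P0@[9:12]
[13] read 'c'  n4⇒n0 (fail-walked)
[14] read 'd'  n0⇒n0
[15] read 'a'  n0⇒n11
[16] read 'c'  n11⇒n0 (fail-walked)
[17] read 'e'  n0⇒n5
[18] read 'e'  n5⇒n5 (fail-walked)
[19] read 'a'  n5⇒n6
[20] read 'e'  n6⇒n7
[21] read 'e'  n7⇒n8  → match P1@[18:21],P5@[19:21]
[22] read 'a'  n8⇒n6 (fail-walked)
[23] read 'e'  n6⇒n7
[24] read 'e'  n7⇒n8  → match P1@[21:24],P5@[22:24]
[25] read 'b'  n8⇒n1 (fail-walked)  → match P4@[25:25]
[26] read 'a'  n1⇒n11 (fail-walked)
[27] read 'b'  n11⇒n12  → match P4@[27:27]
[28] read 'e'  n12⇒n13  → match P3@[26:28]
[29] read 'e'  n13⇒n10 (fail-walked)  → match P2@[27:29]
[30] read 'e'  n10⇒n5 (fail-walked)
[31] read 'e'  n5⇒n5 (fail-walked)
[32] read 'a'  n5⇒n6
[33] read 'e'  n6⇒n7
[34] read 'e'  n7⇒n8  → match P1@[31:34],P5@[32:34]
[35] read 'b'  n8⇒n1 (fail-walked)  → match P4@[35:35]
[36] read 'b'  n1⇒n1 (fail-walked)  → match P4@[36:36]
[37] read 'c'  n1⇒n2
[38] read 'c'  n2⇒n0 (fail-walked)
[39] read 'd'  n0⇒n0
[40] read 'e'  n0⇒n5
[41] read 'a'  n5⇒n6
[42] read 'e'  n6⇒n7
[43] read 'e'  n7⇒n8  → match P1@[40:43],P5@[41:43]
[44] read 'd'  n8⇒n0 (fail-walked)
[45] read 'd'  n0⇒n0
[46] read 'a'  n0⇒n11
[47] read 'e'  n11⇒n14
[48] read 'e'  n14⇒n15  → match P5@[46:48]

All matches (sorted): [[2,5],[4,4],[6,4],[7,3],[9,4],[12,0],[21,1],[21,5],[24,1],[24,5],[25,4],[27,4],[28,3],[29,2],[34,1],[34,5],[35,4],[36,4],[43,1],[43,5],[48,5]]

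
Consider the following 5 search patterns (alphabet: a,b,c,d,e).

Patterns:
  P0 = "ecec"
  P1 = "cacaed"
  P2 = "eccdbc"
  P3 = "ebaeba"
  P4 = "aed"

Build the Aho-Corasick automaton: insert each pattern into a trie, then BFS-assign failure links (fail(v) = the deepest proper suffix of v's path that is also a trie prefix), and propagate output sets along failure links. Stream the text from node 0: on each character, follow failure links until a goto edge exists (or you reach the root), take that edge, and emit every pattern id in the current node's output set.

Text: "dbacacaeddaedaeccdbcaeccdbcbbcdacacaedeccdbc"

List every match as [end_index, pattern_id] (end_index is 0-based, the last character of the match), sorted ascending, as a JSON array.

Build:
Trie nodes:
  0='ε' goto a→20 c→5 e→1
  1='e' goto b→15 c→2
  2='ec' goto c→11 e→3
  3='ece' goto c→4
  4='ecec' goto ·  [P0 ends]
  5='c' goto a→6
  6='ca' goto c→7
  7='cac' goto a→8
  8='caca' goto e→9
  9='cacae' goto d→10
  10='cacaed' goto ·  [P1 ends]
  11='ecc' goto d→12
  12='eccd' goto b→13
  13='eccdb' goto c→14
  14='eccdbc' goto ·  [P2 ends]
  15='eb' goto a→16
  16='eba' goto e→17
  17='ebae' goto b→18
  18='ebaeb' goto a→19
  19='ebaeba' goto ·  [P3 ends]
  20='a' goto e→21
  21='ae' goto d→22
  22='aed' goto ·  [P4 ends]

Failure links (BFS by depth):
  fail(1) 'e': from fail(0)=0 chase 'e': 0 ⇒ 0;  out=∅∪out(0)=∅
  fail(5) 'c': from fail(0)=0 chase 'c': 0 ⇒ 0;  out=∅∪out(0)=∅
  fail(20) 'a': from fail(0)=0 chase 'a': 0 ⇒ 0;  out=∅∪out(0)=∅
  fail(2) 'ec': from fail(1)=0 chase 'c': 0 ⇒ 5;  out=∅∪out(5)=∅
  fail(6) 'ca': from fail(5)=0 chase 'a': 0 ⇒ 20;  out=∅∪out(20)=∅
  fail(15) 'eb': from fail(1)=0 chase 'b': 0 ⇒ 0;  out=∅∪out(0)=∅
  fail(21) 'ae': from fail(20)=0 chase 'e': 0 ⇒ 1;  out=∅∪out(1)=∅
  fail(3) 'ece': from fail(2)=5 chase 'e': 5→0 ⇒ 1;  out=∅∪out(1)=∅
  fail(7) 'cac': from fail(6)=20 chase 'c': 20→0 ⇒ 5;  out=∅∪out(5)=∅
  fail(11) 'ecc': from fail(2)=5 chase 'c': 5→0 ⇒ 5;  out=∅∪out(5)=∅
  fail(16) 'eba': from fail(15)=0 chase 'a': 0 ⇒ 20;  out=∅∪out(20)=∅
  fail(22) 'aed': from fail(21)=1 chase 'd': 1→0 ⇒ 0;  out={4}∪out(0)={4}
  fail(4) 'ecec': from fail(3)=1 chase 'c': 1 ⇒ 2;  out={0}∪out(2)={0}
  fail(8) 'caca': from fail(7)=5 chase 'a': 5 ⇒ 6;  out=∅∪out(6)=∅
  fail(12) 'eccd': from fail(11)=5 chase 'd': 5→0 ⇒ 0;  out=∅∪out(0)=∅
  fail(17) 'ebae': from fail(16)=20 chase 'e': 20 ⇒ 21;  out=∅∪out(21)=∅
  fail(9) 'cacae': from fail(8)=6 chase 'e': 6→20 ⇒ 21;  out=∅∪out(21)=∅
  fail(13) 'eccdb': from fail(12)=0 chase 'b': 0 ⇒ 0;  out=∅∪out(0)=∅
  fail(18) 'ebaeb': from fail(17)=21 chase 'b': 21→1 ⇒ 15;  out=∅∪out(15)=∅
  fail(10) 'cacaed': from fail(9)=21 chase 'd': 21 ⇒ 22;  out={1}∪out(22)={1,4}
  fail(14) 'eccdbc': from fail(13)=0 chase 'c': 0 ⇒ 5;  out={2}∪out(5)={2}
  fail(19) 'ebaeba': from fail(18)=15 chase 'a': 15 ⇒ 16;  out={3}∪out(16)={3}

Scan:
i=0 'd': node 0→0
i=1 'b': node 0→0
i=2 'a': node 0→20
i=3 'c': node 20→5 ·f
i=4 'a': node 5→6
i=5 'c': node 6→7
i=6 'a': node 7→8
i=7 'e': node 8→9
i=8 'd': node 9→10  emit P1@[3:8],P4@[6:8]
i=9 'd': node 10→0 ·f
i=10 'a': node 0→20
i=11 'e': node 20→21
i=12 'd': node 21→22  emit P4@[10:12]
i=13 'a': node 22→20 ·f
i=14 'e': node 20→21
i=15 'c': node 21→2 ·f
i=16 'c': node 2→11
i=17 'd': node 11→12
i=18 'b': node 12→13
i=19 'c': node 13→14  emit P2@[14:19]
i=20 'a': node 14→6 ·f
i=21 'e': node 6→21 ·f
i=22 'c': node 21→2 ·f
i=23 'c': node 2→11
i=24 'd': node 11→12
i=25 'b': node 12→13
i=26 'c': node 13→14  emit P2@[21:26]
i=27 'b': node 14→0 ·f
i=28 'b': node 0→0
i=29 'c': node 0→5
i=30 'd': node 5→0 ·f
i=31 'a': node 0→20
i=32 'c': node 20→5 ·f
i=33 'a': node 5→6
i=34 'c': node 6→7
i=35 'a': node 7→8
i=36 'e': node 8→9
i=37 'd': node 9→10  emit P1@[32:37],P4@[35:37]
i=38 'e': node 10→1 ·f
i=39 'c': node 1→2
i=40 'c': node 2→11
i=41 'd': node 11→12
i=42 'b': node 12→13
i=43 'c': node 13→14  emit P2@[38:43]

Matches: [[8,1],[8,4],[12,4],[19,2],[26,2],[37,1],[37,4],[43,2]]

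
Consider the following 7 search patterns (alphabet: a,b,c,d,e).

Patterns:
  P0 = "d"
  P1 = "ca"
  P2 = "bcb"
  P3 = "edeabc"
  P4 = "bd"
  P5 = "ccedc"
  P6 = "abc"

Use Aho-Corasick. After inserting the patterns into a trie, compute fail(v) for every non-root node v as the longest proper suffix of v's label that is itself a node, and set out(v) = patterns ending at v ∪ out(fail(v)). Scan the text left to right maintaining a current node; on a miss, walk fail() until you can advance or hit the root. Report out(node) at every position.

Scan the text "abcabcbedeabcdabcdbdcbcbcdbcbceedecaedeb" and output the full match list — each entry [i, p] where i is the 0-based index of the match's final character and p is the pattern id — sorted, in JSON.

Construct AC machine:
Trie nodes:
  n0 'ε': a→18 b→4 c→2 d→1 e→7
  n1 'd': ·  [P0 ends]
  n2 'c': a→3 c→14
  n3 'ca': ·  [P1 ends]
  n4 'b': c→5 d→13
  n5 'bc': b→6
  n6 'bcb': ·  [P2 ends]
  n7 'e': d→8
  n8 'ed': e→9
  n9 'ede': a→10
  n10 'edea': b→11
  n11 'edeab': c→12
  n12 'edeabc': ·  [P3 ends]
  n13 'bd': ·  [P4 ends]
  n14 'cc': e→15
  n15 'cce': d→16
  n16 'cced': c→17
  n17 'ccedc': ·  [P5 ends]
  n18 'a': b→19
  n19 'ab': c→20
  n20 'abc': ·  [P6 ends]

BFS fail/out derivation:
  fail(1) 'd': from fail(0)=0 chase 'd': 0 ⇒ 0;  out={0}∪out(0)={0}
  fail(2) 'c': from fail(0)=0 chase 'c': 0 ⇒ 0;  out=∅∪out(0)=∅
  fail(4) 'b': from fail(0)=0 chase 'b': 0 ⇒ 0;  out=∅∪out(0)=∅
  fail(7) 'e': from fail(0)=0 chase 'e': 0 ⇒ 0;  out=∅∪out(0)=∅
  fail(18) 'a': from fail(0)=0 chase 'a': 0 ⇒ 0;  out=∅∪out(0)=∅
  fail(3) 'ca': from fail(2)=0 chase 'a': 0 ⇒ 18;  out={1}∪out(18)={1}
  fail(5) 'bc': from fail(4)=0 chase 'c': 0 ⇒ 2;  out=∅∪out(2)=∅
  fail(8) 'ed': from fail(7)=0 chase 'd': 0 ⇒ 1;  out=∅∪out(1)={0}
  fail(13) 'bd': from fail(4)=0 chase 'd': 0 ⇒ 1;  out={4}∪out(1)={0,4}
  fail(14) 'cc': from fail(2)=0 chase 'c': 0 ⇒ 2;  out=∅∪out(2)=∅
  fail(19) 'ab': from fail(18)=0 chase 'b': 0 ⇒ 4;  out=∅∪out(4)=∅
  fail(6) 'bcb': from fail(5)=2 chase 'b': 2→0 ⇒ 4;  out={2}∪out(4)={2}
  fail(9) 'ede': from fail(8)=1 chase 'e': 1→0 ⇒ 7;  out=∅∪out(7)=∅
  fail(15) 'cce': from fail(14)=2 chase 'e': 2→0 ⇒ 7;  out=∅∪out(7)=∅
  fail(20) 'abc': from fail(19)=4 chase 'c': 4 ⇒ 5;  out={6}∪out(5)={6}
  fail(10) 'edea': from fail(9)=7 chase 'a': 7→0 ⇒ 18;  out=∅∪out(18)=∅
  fail(16) 'cced': from fail(15)=7 chase 'd': 7 ⇒ 8;  out=∅∪out(8)={0}
  fail(11) 'edeab': from fail(10)=18 chase 'b': 18 ⇒ 19;  out=∅∪out(19)=∅
  fail(17) 'ccedc': from fail(16)=8 chase 'c': 8→1→0 ⇒ 2;  out={5}∪out(2)={5}
  fail(12) 'edeabc': from fail(11)=19 chase 'c': 19 ⇒ 20;  out={3}∪out(20)={3,6}

Scan:
pos 0 'a': at 18
pos 1 'b': at 19
pos 2 'c': at 20  emit P6@[0:2]
pos 3 'a': at 3 (fail-walked)  emit P1@[2:3]
pos 4 'b': at 19 (fail-walked)
pos 5 'c': at 20  emit P6@[3:5]
pos 6 'b': at 6 (fail-walked)  emit P2@[4:6]
pos 7 'e': at 7 (fail-walked)
pos 8 'd': at 8  emit P0@[8:8]
pos 9 'e': at 9
pos 10 'a': at 10
pos 11 'b': at 11
pos 12 'c': at 12  emit P3@[7:12],P6@[10:12]
pos 13 'd': at 1 (fail-walked)  emit P0@[13:13]
pos 14 'a': at 18 (fail-walked)
pos 15 'b': at 19
pos 16 'c': at 20  emit P6@[14:16]
pos 17 'd': at 1 (fail-walked)  emit P0@[17:17]
pos 18 'b': at 4 (fail-walked)
pos 19 'd': at 13  emit P0@[19:19],P4@[18:19]
pos 20 'c': at 2 (fail-walked)
pos 21 'b': at 4 (fail-walked)
pos 22 'c': at 5
pos 23 'b': at 6  emit P2@[21:23]
pos 24 'c': at 5 (fail-walked)
pos 25 'd': at 1 (fail-walked)  emit P0@[25:25]
pos 26 'b': at 4 (fail-walked)
pos 27 'c': at 5
pos 28 'b': at 6  emit P2@[26:28]
pos 29 'c': at 5 (fail-walked)
pos 30 'e': at 7 (fail-walked)
pos 31 'e': at 7 (fail-walked)
pos 32 'd': at 8  emit P0@[32:32]
pos 33 'e': at 9
pos 34 'c': at 2 (fail-walked)
pos 35 'a': at 3  emit P1@[34:35]
pos 36 'e': at 7 (fail-walked)
pos 37 'd': at 8  emit P0@[37:37]
pos 38 'e': at 9
pos 39 'b': at 4 (fail-walked)

All matches (sorted): [[2,6],[3,1],[5,6],[6,2],[8,0],[12,3],[12,6],[13,0],[16,6],[17,0],[19,0],[19,4],[23,2],[25,0],[28,2],[32,0],[35,1],[37,0]]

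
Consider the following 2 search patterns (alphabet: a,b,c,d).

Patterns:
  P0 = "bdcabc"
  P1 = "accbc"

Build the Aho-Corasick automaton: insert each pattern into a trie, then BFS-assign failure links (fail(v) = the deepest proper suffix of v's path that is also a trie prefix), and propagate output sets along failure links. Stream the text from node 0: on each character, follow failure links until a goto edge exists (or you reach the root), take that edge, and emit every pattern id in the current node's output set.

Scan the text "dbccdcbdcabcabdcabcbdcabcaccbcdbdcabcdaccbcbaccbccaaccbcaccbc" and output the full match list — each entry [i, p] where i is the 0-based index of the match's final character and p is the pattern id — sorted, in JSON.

Construct AC machine:
Trie (insert patterns):
  n0 'ε': a→7 b→1
  n1 'b': d→2
  n2 'bd': c→3
  n3 'bdc': a→4
  n4 'bdca': b→5
  n5 'bdcab': c→6
  n6 'bdcabc': ·  [P0 ends]
  n7 'a': c→8
  n8 'ac': c→9
  n9 'acc': b→10
  n10 'accb': c→11
  n11 'accbc': ·  [P1 ends]

Failure links (BFS by depth):
  fail(1) 'b': from fail(0)=0 chase 'b': 0 ⇒ 0;  out=∅∪out(0)=∅
  fail(7) 'a': from fail(0)=0 chase 'a': 0 ⇒ 0;  out=∅∪out(0)=∅
  fail(2) 'bd': from fail(1)=0 chase 'd': 0 ⇒ 0;  out=∅∪out(0)=∅
  fail(8) 'ac': from fail(7)=0 chase 'c': 0 ⇒ 0;  out=∅∪out(0)=∅
  fail(3) 'bdc': from fail(2)=0 chase 'c': 0 ⇒ 0;  out=∅∪out(0)=∅
  fail(9) 'acc': from fail(8)=0 chase 'c': 0 ⇒ 0;  out=∅∪out(0)=∅
  fail(4) 'bdca': from fail(3)=0 chase 'a': 0 ⇒ 7;  out=∅∪out(7)=∅
  fail(10) 'accb': from fail(9)=0 chase 'b': 0 ⇒ 1;  out=∅∪out(1)=∅
  fail(5) 'bdcab': from fail(4)=7 chase 'b': 7→0 ⇒ 1;  out=∅∪out(1)=∅
  fail(11) 'accbc': from fail(10)=1 chase 'c': 1→0 ⇒ 0;  out={1}∪out(0)={1}
  fail(6) 'bdcabc': from fail(5)=1 chase 'c': 1→0 ⇒ 0;  out={0}∪out(0)={0}

Scan:
i=0 'd': node 0→0
i=1 'b': node 0→1
i=2 'c': node 1→0 (fail-walked)
i=3 'c': node 0→0
i=4 'd': node 0→0
i=5 'c': node 0→0
i=6 'b': node 0→1
i=7 'd': node 1→2
i=8 'c': node 2→3
i=9 'a': node 3→4
i=10 'b': node 4→5
i=11 'c': node 5→6  ** P0@[6:11]
i=12 'a': node 6→7 (fail-walked)
i=13 'b': node 7→1 (fail-walked)
i=14 'd': node 1→2
i=15 'c': node 2→3
i=16 'a': node 3→4
i=17 'b': node 4→5
i=18 'c': node 5→6  ** P0@[13:18]
i=19 'b': node 6→1 (fail-walked)
i=20 'd': node 1→2
i=21 'c': node 2→3
i=22 'a': node 3→4
i=23 'b': node 4→5
i=24 'c': node 5→6  ** P0@[19:24]
i=25 'a': node 6→7 (fail-walked)
i=26 'c': node 7→8
i=27 'c': node 8→9
i=28 'b': node 9→10
i=29 'c': node 10→11  ** P1@[25:29]
i=30 'd': node 11→0 (fail-walked)
i=31 'b': node 0→1
i=32 'd': node 1→2
i=33 'c': node 2→3
i=34 'a': node 3→4
i=35 'b': node 4→5
i=36 'c': node 5→6  ** P0@[31:36]
i=37 'd': node 6→0 (fail-walked)
i=38 'a': node 0→7
i=39 'c': node 7→8
i=40 'c': node 8→9
i=41 'b': node 9→10
i=42 'c': node 10→11  ** P1@[38:42]
i=43 'b': node 11→1 (fail-walked)
i=44 'a': node 1→7 (fail-walked)
i=45 'c': node 7→8
i=46 'c': node 8→9
i=47 'b': node 9→10
i=48 'c': node 10→11  ** P1@[44:48]
i=49 'c': node 11→0 (fail-walked)
i=50 'a': node 0→7
i=51 'a': node 7→7 (fail-walked)
i=52 'c': node 7→8
i=53 'c': node 8→9
i=54 'b': node 9→10
i=55 'c': node 10→11  ** P1@[51:55]
i=56 'a': node 11→7 (fail-walked)
i=57 'c': node 7→8
i=58 'c': node 8→9
i=59 'b': node 9→10
i=60 'c': node 10→11  ** P1@[56:60]

Matches: [[11,0],[18,0],[24,0],[29,1],[36,0],[42,1],[48,1],[55,1],[60,1]]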